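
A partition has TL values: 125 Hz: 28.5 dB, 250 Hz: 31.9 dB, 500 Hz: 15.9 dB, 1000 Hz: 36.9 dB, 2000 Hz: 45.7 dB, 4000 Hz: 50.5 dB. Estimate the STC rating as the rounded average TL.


Given TL values at each frequency:
  125 Hz: 28.5 dB
  250 Hz: 31.9 dB
  500 Hz: 15.9 dB
  1000 Hz: 36.9 dB
  2000 Hz: 45.7 dB
  4000 Hz: 50.5 dB
Formula: STC ~ round(average of TL values)
Sum = 28.5 + 31.9 + 15.9 + 36.9 + 45.7 + 50.5 = 209.4
Average = 209.4 / 6 = 34.9
Rounded: 35

35


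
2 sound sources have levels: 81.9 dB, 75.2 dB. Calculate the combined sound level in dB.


Formula: L_total = 10 * log10( sum(10^(Li/10)) )
  Source 1: 10^(81.9/10) = 154881661.8912
  Source 2: 10^(75.2/10) = 33113112.1483
Sum of linear values = 187994774.0395
L_total = 10 * log10(187994774.0395) = 82.74

82.74 dB


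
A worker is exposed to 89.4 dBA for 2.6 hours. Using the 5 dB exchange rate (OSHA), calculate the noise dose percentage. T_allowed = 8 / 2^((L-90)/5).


Given values:
  L = 89.4 dBA, T = 2.6 hours
Formula: T_allowed = 8 / 2^((L - 90) / 5)
Compute exponent: (89.4 - 90) / 5 = -0.12
Compute 2^(-0.12) = 0.920188
T_allowed = 8 / 0.920188 = 8.693876 hours
Dose = (T / T_allowed) * 100
Dose = (2.6 / 8.693876) * 100 = 29.91

29.91 %


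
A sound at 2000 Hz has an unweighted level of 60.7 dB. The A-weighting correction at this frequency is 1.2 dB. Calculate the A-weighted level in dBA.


Given values:
  SPL = 60.7 dB
  A-weighting at 2000 Hz = 1.2 dB
Formula: L_A = SPL + A_weight
L_A = 60.7 + (1.2)
L_A = 61.9

61.9 dBA


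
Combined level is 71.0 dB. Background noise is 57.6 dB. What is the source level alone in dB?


Given values:
  L_total = 71.0 dB, L_bg = 57.6 dB
Formula: L_source = 10 * log10(10^(L_total/10) - 10^(L_bg/10))
Convert to linear:
  10^(71.0/10) = 12589254.1179
  10^(57.6/10) = 575439.9373
Difference: 12589254.1179 - 575439.9373 = 12013814.1806
L_source = 10 * log10(12013814.1806) = 70.8

70.8 dB


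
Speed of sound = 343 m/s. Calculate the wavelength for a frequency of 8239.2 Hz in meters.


Given values:
  c = 343 m/s, f = 8239.2 Hz
Formula: lambda = c / f
lambda = 343 / 8239.2
lambda = 0.0416

0.0416 m


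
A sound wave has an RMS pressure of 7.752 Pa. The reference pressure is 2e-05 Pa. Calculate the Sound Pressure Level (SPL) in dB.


Given values:
  p = 7.752 Pa
  p_ref = 2e-05 Pa
Formula: SPL = 20 * log10(p / p_ref)
Compute ratio: p / p_ref = 7.752 / 2e-05 = 387600
Compute log10: log10(387600) = 5.588384
Multiply: SPL = 20 * 5.588384 = 111.77

111.77 dB


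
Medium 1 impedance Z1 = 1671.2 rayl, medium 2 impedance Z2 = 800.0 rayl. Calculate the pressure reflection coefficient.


Given values:
  Z1 = 1671.2 rayl, Z2 = 800.0 rayl
Formula: R = (Z2 - Z1) / (Z2 + Z1)
Numerator: Z2 - Z1 = 800.0 - 1671.2 = -871.2
Denominator: Z2 + Z1 = 800.0 + 1671.2 = 2471.2
R = -871.2 / 2471.2 = -0.3525

-0.3525


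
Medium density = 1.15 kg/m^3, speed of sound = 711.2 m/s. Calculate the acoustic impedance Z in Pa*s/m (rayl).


Given values:
  rho = 1.15 kg/m^3
  c = 711.2 m/s
Formula: Z = rho * c
Z = 1.15 * 711.2
Z = 817.88

817.88 rayl


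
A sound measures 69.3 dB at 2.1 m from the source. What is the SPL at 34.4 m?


Given values:
  SPL1 = 69.3 dB, r1 = 2.1 m, r2 = 34.4 m
Formula: SPL2 = SPL1 - 20 * log10(r2 / r1)
Compute ratio: r2 / r1 = 34.4 / 2.1 = 16.381
Compute log10: log10(16.381) = 1.21434
Compute drop: 20 * 1.21434 = 24.2868
SPL2 = 69.3 - 24.2868 = 45.01

45.01 dB


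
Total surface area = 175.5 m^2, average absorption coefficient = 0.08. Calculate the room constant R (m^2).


Given values:
  S = 175.5 m^2, alpha = 0.08
Formula: R = S * alpha / (1 - alpha)
Numerator: 175.5 * 0.08 = 14.04
Denominator: 1 - 0.08 = 0.92
R = 14.04 / 0.92 = 15.26

15.26 m^2


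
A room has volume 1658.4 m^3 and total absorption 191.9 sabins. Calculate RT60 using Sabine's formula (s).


Given values:
  V = 1658.4 m^3
  A = 191.9 sabins
Formula: RT60 = 0.161 * V / A
Numerator: 0.161 * 1658.4 = 267.0024
RT60 = 267.0024 / 191.9 = 1.391

1.391 s


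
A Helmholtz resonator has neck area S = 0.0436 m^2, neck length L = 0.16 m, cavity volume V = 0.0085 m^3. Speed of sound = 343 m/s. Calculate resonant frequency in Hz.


Given values:
  S = 0.0436 m^2, L = 0.16 m, V = 0.0085 m^3, c = 343 m/s
Formula: f = (c / (2*pi)) * sqrt(S / (V * L))
Compute V * L = 0.0085 * 0.16 = 0.00136
Compute S / (V * L) = 0.0436 / 0.00136 = 32.0588
Compute sqrt(32.0588) = 5.662049
Compute c / (2*pi) = 343 / 6.283185 = 54.590148
f = 54.590148 * 5.662049 = 309.09

309.09 Hz


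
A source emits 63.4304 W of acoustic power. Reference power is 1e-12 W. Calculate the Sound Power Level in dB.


Given values:
  W = 63.4304 W
  W_ref = 1e-12 W
Formula: SWL = 10 * log10(W / W_ref)
Compute ratio: W / W_ref = 63430400000000
Compute log10: log10(63430400000000) = 13.802297
Multiply: SWL = 10 * 13.802297 = 138.02

138.02 dB


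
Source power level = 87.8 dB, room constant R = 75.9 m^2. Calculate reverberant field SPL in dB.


Given values:
  Lw = 87.8 dB, R = 75.9 m^2
Formula: SPL = Lw + 10 * log10(4 / R)
Compute 4 / R = 4 / 75.9 = 0.052701
Compute 10 * log10(0.052701) = -12.7818
SPL = 87.8 + (-12.7818) = 75.02

75.02 dB


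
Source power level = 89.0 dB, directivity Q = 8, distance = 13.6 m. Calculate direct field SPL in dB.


Given values:
  Lw = 89.0 dB, Q = 8, r = 13.6 m
Formula: SPL = Lw + 10 * log10(Q / (4 * pi * r^2))
Compute 4 * pi * r^2 = 4 * pi * 13.6^2 = 2324.2759
Compute Q / denom = 8 / 2324.2759 = 0.00344193
Compute 10 * log10(0.00344193) = -24.632
SPL = 89.0 + (-24.632) = 64.37

64.37 dB


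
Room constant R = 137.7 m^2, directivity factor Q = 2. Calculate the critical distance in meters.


Given values:
  R = 137.7 m^2, Q = 2
Formula: d_c = 0.141 * sqrt(Q * R)
Compute Q * R = 2 * 137.7 = 275.4
Compute sqrt(275.4) = 16.5952
d_c = 0.141 * 16.5952 = 2.34

2.34 m


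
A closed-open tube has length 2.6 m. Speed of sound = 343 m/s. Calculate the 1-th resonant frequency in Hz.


Given values:
  Tube type: closed-open, L = 2.6 m, c = 343 m/s, n = 1
Formula: f_n = (2n - 1) * c / (4 * L)
Compute 2n - 1 = 2*1 - 1 = 1
Compute 4 * L = 4 * 2.6 = 10.4
f = 1 * 343 / 10.4
f = 32.98

32.98 Hz


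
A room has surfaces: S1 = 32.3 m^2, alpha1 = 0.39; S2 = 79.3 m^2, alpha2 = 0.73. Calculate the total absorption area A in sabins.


Given surfaces:
  Surface 1: 32.3 * 0.39 = 12.597
  Surface 2: 79.3 * 0.73 = 57.889
Formula: A = sum(Si * alpha_i)
A = 12.597 + 57.889
A = 70.49

70.49 sabins


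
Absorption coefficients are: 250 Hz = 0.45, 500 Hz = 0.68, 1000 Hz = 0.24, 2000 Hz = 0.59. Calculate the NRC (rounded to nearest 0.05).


Given values:
  a_250 = 0.45, a_500 = 0.68
  a_1000 = 0.24, a_2000 = 0.59
Formula: NRC = (a250 + a500 + a1000 + a2000) / 4
Sum = 0.45 + 0.68 + 0.24 + 0.59 = 1.96
NRC = 1.96 / 4 = 0.49
Rounded to nearest 0.05: 0.5

0.5


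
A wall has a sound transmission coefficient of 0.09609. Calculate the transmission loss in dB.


Given values:
  tau = 0.09609
Formula: TL = 10 * log10(1 / tau)
Compute 1 / tau = 1 / 0.09609 = 10.4069
Compute log10(10.4069) = 1.017321
TL = 10 * 1.017321 = 10.17

10.17 dB


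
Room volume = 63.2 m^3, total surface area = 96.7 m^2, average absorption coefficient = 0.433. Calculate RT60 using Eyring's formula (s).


Given values:
  V = 63.2 m^3, S = 96.7 m^2, alpha = 0.433
Formula: RT60 = 0.161 * V / (-S * ln(1 - alpha))
Compute ln(1 - 0.433) = ln(0.567) = -0.567396
Denominator: -96.7 * -0.567396 = 54.8672
Numerator: 0.161 * 63.2 = 10.1752
RT60 = 10.1752 / 54.8672 = 0.185

0.185 s


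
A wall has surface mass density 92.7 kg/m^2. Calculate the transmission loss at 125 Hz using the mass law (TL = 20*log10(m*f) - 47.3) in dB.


Given values:
  m = 92.7 kg/m^2, f = 125 Hz
Formula: TL = 20 * log10(m * f) - 47.3
Compute m * f = 92.7 * 125 = 11587.5
Compute log10(11587.5) = 4.06399
Compute 20 * 4.06399 = 81.2798
TL = 81.2798 - 47.3 = 33.98

33.98 dB


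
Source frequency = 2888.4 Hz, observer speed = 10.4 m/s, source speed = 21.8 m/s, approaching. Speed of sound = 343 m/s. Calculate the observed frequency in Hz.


Given values:
  f_s = 2888.4 Hz, v_o = 10.4 m/s, v_s = 21.8 m/s
  Direction: approaching
Formula: f_o = f_s * (c + v_o) / (c - v_s)
Numerator: c + v_o = 343 + 10.4 = 353.4
Denominator: c - v_s = 343 - 21.8 = 321.2
f_o = 2888.4 * 353.4 / 321.2 = 3177.96

3177.96 Hz


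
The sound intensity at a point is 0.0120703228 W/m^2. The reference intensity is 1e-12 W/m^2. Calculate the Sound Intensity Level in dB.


Given values:
  I = 0.0120703228 W/m^2
  I_ref = 1e-12 W/m^2
Formula: SIL = 10 * log10(I / I_ref)
Compute ratio: I / I_ref = 12070322800
Compute log10: log10(12070322800) = 10.081719
Multiply: SIL = 10 * 10.081719 = 100.82

100.82 dB


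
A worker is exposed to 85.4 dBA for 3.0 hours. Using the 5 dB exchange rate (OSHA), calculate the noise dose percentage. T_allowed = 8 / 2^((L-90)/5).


Given values:
  L = 85.4 dBA, T = 3.0 hours
Formula: T_allowed = 8 / 2^((L - 90) / 5)
Compute exponent: (85.4 - 90) / 5 = -0.92
Compute 2^(-0.92) = 0.528509
T_allowed = 8 / 0.528509 = 15.136923 hours
Dose = (T / T_allowed) * 100
Dose = (3.0 / 15.136923) * 100 = 19.82

19.82 %


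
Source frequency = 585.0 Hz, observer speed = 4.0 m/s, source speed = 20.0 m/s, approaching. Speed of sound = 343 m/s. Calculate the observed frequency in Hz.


Given values:
  f_s = 585.0 Hz, v_o = 4.0 m/s, v_s = 20.0 m/s
  Direction: approaching
Formula: f_o = f_s * (c + v_o) / (c - v_s)
Numerator: c + v_o = 343 + 4.0 = 347.0
Denominator: c - v_s = 343 - 20.0 = 323.0
f_o = 585.0 * 347.0 / 323.0 = 628.47

628.47 Hz


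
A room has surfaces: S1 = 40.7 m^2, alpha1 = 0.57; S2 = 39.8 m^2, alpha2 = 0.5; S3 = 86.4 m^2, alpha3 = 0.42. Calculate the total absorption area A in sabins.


Given surfaces:
  Surface 1: 40.7 * 0.57 = 23.199
  Surface 2: 39.8 * 0.5 = 19.9
  Surface 3: 86.4 * 0.42 = 36.288
Formula: A = sum(Si * alpha_i)
A = 23.199 + 19.9 + 36.288
A = 79.39

79.39 sabins


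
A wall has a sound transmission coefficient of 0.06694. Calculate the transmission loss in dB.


Given values:
  tau = 0.06694
Formula: TL = 10 * log10(1 / tau)
Compute 1 / tau = 1 / 0.06694 = 14.9388
Compute log10(14.9388) = 1.174316
TL = 10 * 1.174316 = 11.74

11.74 dB


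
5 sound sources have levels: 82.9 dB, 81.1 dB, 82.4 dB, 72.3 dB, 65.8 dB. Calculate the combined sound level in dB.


Formula: L_total = 10 * log10( sum(10^(Li/10)) )
  Source 1: 10^(82.9/10) = 194984459.9758
  Source 2: 10^(81.1/10) = 128824955.1693
  Source 3: 10^(82.4/10) = 173780082.8749
  Source 4: 10^(72.3/10) = 16982436.5246
  Source 5: 10^(65.8/10) = 3801893.9632
Sum of linear values = 518373828.5078
L_total = 10 * log10(518373828.5078) = 87.15

87.15 dB


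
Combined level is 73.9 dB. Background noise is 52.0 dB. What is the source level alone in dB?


Given values:
  L_total = 73.9 dB, L_bg = 52.0 dB
Formula: L_source = 10 * log10(10^(L_total/10) - 10^(L_bg/10))
Convert to linear:
  10^(73.9/10) = 24547089.1569
  10^(52.0/10) = 158489.3192
Difference: 24547089.1569 - 158489.3192 = 24388599.8377
L_source = 10 * log10(24388599.8377) = 73.87

73.87 dB


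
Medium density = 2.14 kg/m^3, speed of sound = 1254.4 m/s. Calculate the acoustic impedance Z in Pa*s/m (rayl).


Given values:
  rho = 2.14 kg/m^3
  c = 1254.4 m/s
Formula: Z = rho * c
Z = 2.14 * 1254.4
Z = 2684.42

2684.42 rayl


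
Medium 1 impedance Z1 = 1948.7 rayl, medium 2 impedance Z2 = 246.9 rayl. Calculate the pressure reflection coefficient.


Given values:
  Z1 = 1948.7 rayl, Z2 = 246.9 rayl
Formula: R = (Z2 - Z1) / (Z2 + Z1)
Numerator: Z2 - Z1 = 246.9 - 1948.7 = -1701.8
Denominator: Z2 + Z1 = 246.9 + 1948.7 = 2195.6
R = -1701.8 / 2195.6 = -0.7751

-0.7751


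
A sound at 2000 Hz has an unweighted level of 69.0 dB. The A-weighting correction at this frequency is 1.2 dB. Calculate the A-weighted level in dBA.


Given values:
  SPL = 69.0 dB
  A-weighting at 2000 Hz = 1.2 dB
Formula: L_A = SPL + A_weight
L_A = 69.0 + (1.2)
L_A = 70.2

70.2 dBA


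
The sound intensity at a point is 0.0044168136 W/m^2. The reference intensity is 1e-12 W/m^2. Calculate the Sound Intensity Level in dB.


Given values:
  I = 0.0044168136 W/m^2
  I_ref = 1e-12 W/m^2
Formula: SIL = 10 * log10(I / I_ref)
Compute ratio: I / I_ref = 4416813600
Compute log10: log10(4416813600) = 9.645109
Multiply: SIL = 10 * 9.645109 = 96.45

96.45 dB


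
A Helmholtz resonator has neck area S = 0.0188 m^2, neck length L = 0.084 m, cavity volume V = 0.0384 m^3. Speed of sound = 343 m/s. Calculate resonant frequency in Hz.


Given values:
  S = 0.0188 m^2, L = 0.084 m, V = 0.0384 m^3, c = 343 m/s
Formula: f = (c / (2*pi)) * sqrt(S / (V * L))
Compute V * L = 0.0384 * 0.084 = 0.0032256
Compute S / (V * L) = 0.0188 / 0.0032256 = 5.8284
Compute sqrt(5.8284) = 2.414208
Compute c / (2*pi) = 343 / 6.283185 = 54.590148
f = 54.590148 * 2.414208 = 131.79

131.79 Hz


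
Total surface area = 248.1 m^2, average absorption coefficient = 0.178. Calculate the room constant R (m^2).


Given values:
  S = 248.1 m^2, alpha = 0.178
Formula: R = S * alpha / (1 - alpha)
Numerator: 248.1 * 0.178 = 44.1618
Denominator: 1 - 0.178 = 0.822
R = 44.1618 / 0.822 = 53.72

53.72 m^2


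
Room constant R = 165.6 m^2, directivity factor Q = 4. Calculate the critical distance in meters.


Given values:
  R = 165.6 m^2, Q = 4
Formula: d_c = 0.141 * sqrt(Q * R)
Compute Q * R = 4 * 165.6 = 662.4
Compute sqrt(662.4) = 25.7371
d_c = 0.141 * 25.7371 = 3.629

3.629 m


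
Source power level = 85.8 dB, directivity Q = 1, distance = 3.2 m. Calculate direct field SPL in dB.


Given values:
  Lw = 85.8 dB, Q = 1, r = 3.2 m
Formula: SPL = Lw + 10 * log10(Q / (4 * pi * r^2))
Compute 4 * pi * r^2 = 4 * pi * 3.2^2 = 128.6796
Compute Q / denom = 1 / 128.6796 = 0.00777124
Compute 10 * log10(0.00777124) = -21.0951
SPL = 85.8 + (-21.0951) = 64.7

64.7 dB


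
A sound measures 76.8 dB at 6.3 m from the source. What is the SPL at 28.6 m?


Given values:
  SPL1 = 76.8 dB, r1 = 6.3 m, r2 = 28.6 m
Formula: SPL2 = SPL1 - 20 * log10(r2 / r1)
Compute ratio: r2 / r1 = 28.6 / 6.3 = 4.5397
Compute log10: log10(4.5397) = 0.657027
Compute drop: 20 * 0.657027 = 13.1405
SPL2 = 76.8 - 13.1405 = 63.66

63.66 dB


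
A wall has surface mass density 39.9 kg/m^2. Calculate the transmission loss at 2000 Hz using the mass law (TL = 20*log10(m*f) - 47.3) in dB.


Given values:
  m = 39.9 kg/m^2, f = 2000 Hz
Formula: TL = 20 * log10(m * f) - 47.3
Compute m * f = 39.9 * 2000 = 79800.0
Compute log10(79800.0) = 4.902003
Compute 20 * 4.902003 = 98.0401
TL = 98.0401 - 47.3 = 50.74

50.74 dB


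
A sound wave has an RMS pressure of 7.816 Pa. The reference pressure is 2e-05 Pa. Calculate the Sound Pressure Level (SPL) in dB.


Given values:
  p = 7.816 Pa
  p_ref = 2e-05 Pa
Formula: SPL = 20 * log10(p / p_ref)
Compute ratio: p / p_ref = 7.816 / 2e-05 = 390800
Compute log10: log10(390800) = 5.591955
Multiply: SPL = 20 * 5.591955 = 111.84

111.84 dB


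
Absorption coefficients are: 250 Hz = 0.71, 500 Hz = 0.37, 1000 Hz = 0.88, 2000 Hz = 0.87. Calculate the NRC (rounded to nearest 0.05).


Given values:
  a_250 = 0.71, a_500 = 0.37
  a_1000 = 0.88, a_2000 = 0.87
Formula: NRC = (a250 + a500 + a1000 + a2000) / 4
Sum = 0.71 + 0.37 + 0.88 + 0.87 = 2.83
NRC = 2.83 / 4 = 0.7075
Rounded to nearest 0.05: 0.7

0.7


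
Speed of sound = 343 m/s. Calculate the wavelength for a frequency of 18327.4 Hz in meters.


Given values:
  c = 343 m/s, f = 18327.4 Hz
Formula: lambda = c / f
lambda = 343 / 18327.4
lambda = 0.0187

0.0187 m


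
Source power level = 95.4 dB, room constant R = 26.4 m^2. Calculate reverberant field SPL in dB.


Given values:
  Lw = 95.4 dB, R = 26.4 m^2
Formula: SPL = Lw + 10 * log10(4 / R)
Compute 4 / R = 4 / 26.4 = 0.151515
Compute 10 * log10(0.151515) = -8.1954
SPL = 95.4 + (-8.1954) = 87.2

87.2 dB


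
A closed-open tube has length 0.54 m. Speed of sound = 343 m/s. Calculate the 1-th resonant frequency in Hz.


Given values:
  Tube type: closed-open, L = 0.54 m, c = 343 m/s, n = 1
Formula: f_n = (2n - 1) * c / (4 * L)
Compute 2n - 1 = 2*1 - 1 = 1
Compute 4 * L = 4 * 0.54 = 2.16
f = 1 * 343 / 2.16
f = 158.8

158.8 Hz


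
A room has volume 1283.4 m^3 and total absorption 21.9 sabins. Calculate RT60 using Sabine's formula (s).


Given values:
  V = 1283.4 m^3
  A = 21.9 sabins
Formula: RT60 = 0.161 * V / A
Numerator: 0.161 * 1283.4 = 206.6274
RT60 = 206.6274 / 21.9 = 9.435

9.435 s


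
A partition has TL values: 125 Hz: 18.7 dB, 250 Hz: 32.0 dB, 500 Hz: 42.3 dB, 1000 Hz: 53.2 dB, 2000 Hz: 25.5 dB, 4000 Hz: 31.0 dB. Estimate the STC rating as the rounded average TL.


Given TL values at each frequency:
  125 Hz: 18.7 dB
  250 Hz: 32.0 dB
  500 Hz: 42.3 dB
  1000 Hz: 53.2 dB
  2000 Hz: 25.5 dB
  4000 Hz: 31.0 dB
Formula: STC ~ round(average of TL values)
Sum = 18.7 + 32.0 + 42.3 + 53.2 + 25.5 + 31.0 = 202.7
Average = 202.7 / 6 = 33.78
Rounded: 34

34


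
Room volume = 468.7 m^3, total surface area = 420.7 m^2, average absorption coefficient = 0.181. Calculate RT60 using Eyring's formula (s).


Given values:
  V = 468.7 m^3, S = 420.7 m^2, alpha = 0.181
Formula: RT60 = 0.161 * V / (-S * ln(1 - alpha))
Compute ln(1 - 0.181) = ln(0.819) = -0.199671
Denominator: -420.7 * -0.199671 = 84.0016
Numerator: 0.161 * 468.7 = 75.4607
RT60 = 75.4607 / 84.0016 = 0.898

0.898 s


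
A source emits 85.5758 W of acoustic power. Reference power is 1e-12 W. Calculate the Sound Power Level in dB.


Given values:
  W = 85.5758 W
  W_ref = 1e-12 W
Formula: SWL = 10 * log10(W / W_ref)
Compute ratio: W / W_ref = 85575800000000
Compute log10: log10(85575800000000) = 13.932351
Multiply: SWL = 10 * 13.932351 = 139.32

139.32 dB


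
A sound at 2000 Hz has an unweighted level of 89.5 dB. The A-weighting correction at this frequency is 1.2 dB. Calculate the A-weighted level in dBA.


Given values:
  SPL = 89.5 dB
  A-weighting at 2000 Hz = 1.2 dB
Formula: L_A = SPL + A_weight
L_A = 89.5 + (1.2)
L_A = 90.7

90.7 dBA


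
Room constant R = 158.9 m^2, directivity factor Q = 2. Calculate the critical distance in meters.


Given values:
  R = 158.9 m^2, Q = 2
Formula: d_c = 0.141 * sqrt(Q * R)
Compute Q * R = 2 * 158.9 = 317.8
Compute sqrt(317.8) = 17.8269
d_c = 0.141 * 17.8269 = 2.514

2.514 m


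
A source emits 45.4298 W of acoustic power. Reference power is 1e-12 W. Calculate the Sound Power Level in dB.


Given values:
  W = 45.4298 W
  W_ref = 1e-12 W
Formula: SWL = 10 * log10(W / W_ref)
Compute ratio: W / W_ref = 45429800000000
Compute log10: log10(45429800000000) = 13.657341
Multiply: SWL = 10 * 13.657341 = 136.57

136.57 dB


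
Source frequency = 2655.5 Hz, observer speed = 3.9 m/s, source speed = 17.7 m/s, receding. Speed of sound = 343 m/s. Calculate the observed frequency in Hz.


Given values:
  f_s = 2655.5 Hz, v_o = 3.9 m/s, v_s = 17.7 m/s
  Direction: receding
Formula: f_o = f_s * (c - v_o) / (c + v_s)
Numerator: c - v_o = 343 - 3.9 = 339.1
Denominator: c + v_s = 343 + 17.7 = 360.7
f_o = 2655.5 * 339.1 / 360.7 = 2496.48

2496.48 Hz


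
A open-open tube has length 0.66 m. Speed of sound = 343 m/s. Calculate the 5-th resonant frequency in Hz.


Given values:
  Tube type: open-open, L = 0.66 m, c = 343 m/s, n = 5
Formula: f_n = n * c / (2 * L)
Compute 2 * L = 2 * 0.66 = 1.32
f = 5 * 343 / 1.32
f = 1299.24

1299.24 Hz


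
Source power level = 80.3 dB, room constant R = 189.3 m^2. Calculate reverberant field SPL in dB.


Given values:
  Lw = 80.3 dB, R = 189.3 m^2
Formula: SPL = Lw + 10 * log10(4 / R)
Compute 4 / R = 4 / 189.3 = 0.02113
Compute 10 * log10(0.02113) = -16.751
SPL = 80.3 + (-16.751) = 63.55

63.55 dB


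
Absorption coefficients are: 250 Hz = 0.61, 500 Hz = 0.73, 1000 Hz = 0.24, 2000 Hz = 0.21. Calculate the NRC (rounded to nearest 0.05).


Given values:
  a_250 = 0.61, a_500 = 0.73
  a_1000 = 0.24, a_2000 = 0.21
Formula: NRC = (a250 + a500 + a1000 + a2000) / 4
Sum = 0.61 + 0.73 + 0.24 + 0.21 = 1.79
NRC = 1.79 / 4 = 0.4475
Rounded to nearest 0.05: 0.45

0.45


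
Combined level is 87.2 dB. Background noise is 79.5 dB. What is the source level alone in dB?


Given values:
  L_total = 87.2 dB, L_bg = 79.5 dB
Formula: L_source = 10 * log10(10^(L_total/10) - 10^(L_bg/10))
Convert to linear:
  10^(87.2/10) = 524807460.2498
  10^(79.5/10) = 89125093.8134
Difference: 524807460.2498 - 89125093.8134 = 435682366.4364
L_source = 10 * log10(435682366.4364) = 86.39

86.39 dB


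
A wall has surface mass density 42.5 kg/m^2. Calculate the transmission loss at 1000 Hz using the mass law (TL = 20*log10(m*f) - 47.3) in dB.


Given values:
  m = 42.5 kg/m^2, f = 1000 Hz
Formula: TL = 20 * log10(m * f) - 47.3
Compute m * f = 42.5 * 1000 = 42500.0
Compute log10(42500.0) = 4.628389
Compute 20 * 4.628389 = 92.5678
TL = 92.5678 - 47.3 = 45.27

45.27 dB


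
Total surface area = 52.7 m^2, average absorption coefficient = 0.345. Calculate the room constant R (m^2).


Given values:
  S = 52.7 m^2, alpha = 0.345
Formula: R = S * alpha / (1 - alpha)
Numerator: 52.7 * 0.345 = 18.1815
Denominator: 1 - 0.345 = 0.655
R = 18.1815 / 0.655 = 27.76

27.76 m^2


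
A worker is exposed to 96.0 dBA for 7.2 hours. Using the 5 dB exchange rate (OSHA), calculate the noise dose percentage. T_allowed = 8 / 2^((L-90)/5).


Given values:
  L = 96.0 dBA, T = 7.2 hours
Formula: T_allowed = 8 / 2^((L - 90) / 5)
Compute exponent: (96.0 - 90) / 5 = 1.2
Compute 2^(1.2) = 2.297397
T_allowed = 8 / 2.297397 = 3.482202 hours
Dose = (T / T_allowed) * 100
Dose = (7.2 / 3.482202) * 100 = 206.77

206.77 %


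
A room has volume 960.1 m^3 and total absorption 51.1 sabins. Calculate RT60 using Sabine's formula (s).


Given values:
  V = 960.1 m^3
  A = 51.1 sabins
Formula: RT60 = 0.161 * V / A
Numerator: 0.161 * 960.1 = 154.5761
RT60 = 154.5761 / 51.1 = 3.025

3.025 s


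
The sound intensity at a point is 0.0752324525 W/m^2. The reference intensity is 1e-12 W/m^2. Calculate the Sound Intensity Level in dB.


Given values:
  I = 0.0752324525 W/m^2
  I_ref = 1e-12 W/m^2
Formula: SIL = 10 * log10(I / I_ref)
Compute ratio: I / I_ref = 75232452500
Compute log10: log10(75232452500) = 10.876405
Multiply: SIL = 10 * 10.876405 = 108.76

108.76 dB


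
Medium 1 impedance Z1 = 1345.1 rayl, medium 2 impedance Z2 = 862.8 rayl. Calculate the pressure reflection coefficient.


Given values:
  Z1 = 1345.1 rayl, Z2 = 862.8 rayl
Formula: R = (Z2 - Z1) / (Z2 + Z1)
Numerator: Z2 - Z1 = 862.8 - 1345.1 = -482.3
Denominator: Z2 + Z1 = 862.8 + 1345.1 = 2207.9
R = -482.3 / 2207.9 = -0.2184

-0.2184


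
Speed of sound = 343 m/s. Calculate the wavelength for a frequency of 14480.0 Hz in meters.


Given values:
  c = 343 m/s, f = 14480.0 Hz
Formula: lambda = c / f
lambda = 343 / 14480.0
lambda = 0.0237

0.0237 m


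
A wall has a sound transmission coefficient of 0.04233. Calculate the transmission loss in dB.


Given values:
  tau = 0.04233
Formula: TL = 10 * log10(1 / tau)
Compute 1 / tau = 1 / 0.04233 = 23.6239
Compute log10(23.6239) = 1.373352
TL = 10 * 1.373352 = 13.73

13.73 dB


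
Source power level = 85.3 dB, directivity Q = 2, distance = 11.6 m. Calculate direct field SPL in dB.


Given values:
  Lw = 85.3 dB, Q = 2, r = 11.6 m
Formula: SPL = Lw + 10 * log10(Q / (4 * pi * r^2))
Compute 4 * pi * r^2 = 4 * pi * 11.6^2 = 1690.9308
Compute Q / denom = 2 / 1690.9308 = 0.00118278
Compute 10 * log10(0.00118278) = -29.271
SPL = 85.3 + (-29.271) = 56.03

56.03 dB


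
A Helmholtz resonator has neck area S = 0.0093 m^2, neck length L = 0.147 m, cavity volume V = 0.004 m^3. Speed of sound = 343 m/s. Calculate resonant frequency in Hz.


Given values:
  S = 0.0093 m^2, L = 0.147 m, V = 0.004 m^3, c = 343 m/s
Formula: f = (c / (2*pi)) * sqrt(S / (V * L))
Compute V * L = 0.004 * 0.147 = 0.000588
Compute S / (V * L) = 0.0093 / 0.000588 = 15.8163
Compute sqrt(15.8163) = 3.976971
Compute c / (2*pi) = 343 / 6.283185 = 54.590148
f = 54.590148 * 3.976971 = 217.1

217.1 Hz


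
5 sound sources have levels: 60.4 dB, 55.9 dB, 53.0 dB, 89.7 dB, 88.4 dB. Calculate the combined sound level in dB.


Formula: L_total = 10 * log10( sum(10^(Li/10)) )
  Source 1: 10^(60.4/10) = 1096478.1961
  Source 2: 10^(55.9/10) = 389045.145
  Source 3: 10^(53.0/10) = 199526.2315
  Source 4: 10^(89.7/10) = 933254300.797
  Source 5: 10^(88.4/10) = 691830970.9189
Sum of linear values = 1626770321.2885
L_total = 10 * log10(1626770321.2885) = 92.11

92.11 dB


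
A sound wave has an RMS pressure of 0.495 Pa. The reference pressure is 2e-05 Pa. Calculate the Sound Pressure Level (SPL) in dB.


Given values:
  p = 0.495 Pa
  p_ref = 2e-05 Pa
Formula: SPL = 20 * log10(p / p_ref)
Compute ratio: p / p_ref = 0.495 / 2e-05 = 24750
Compute log10: log10(24750) = 4.393575
Multiply: SPL = 20 * 4.393575 = 87.87

87.87 dB


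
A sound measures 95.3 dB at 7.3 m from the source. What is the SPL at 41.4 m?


Given values:
  SPL1 = 95.3 dB, r1 = 7.3 m, r2 = 41.4 m
Formula: SPL2 = SPL1 - 20 * log10(r2 / r1)
Compute ratio: r2 / r1 = 41.4 / 7.3 = 5.6712
Compute log10: log10(5.6712) = 0.753675
Compute drop: 20 * 0.753675 = 15.0735
SPL2 = 95.3 - 15.0735 = 80.23

80.23 dB


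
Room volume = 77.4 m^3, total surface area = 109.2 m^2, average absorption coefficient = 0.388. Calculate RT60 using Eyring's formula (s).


Given values:
  V = 77.4 m^3, S = 109.2 m^2, alpha = 0.388
Formula: RT60 = 0.161 * V / (-S * ln(1 - alpha))
Compute ln(1 - 0.388) = ln(0.612) = -0.491023
Denominator: -109.2 * -0.491023 = 53.6197
Numerator: 0.161 * 77.4 = 12.4614
RT60 = 12.4614 / 53.6197 = 0.232

0.232 s


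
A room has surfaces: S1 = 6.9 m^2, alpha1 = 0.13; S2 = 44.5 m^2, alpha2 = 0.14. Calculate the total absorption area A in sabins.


Given surfaces:
  Surface 1: 6.9 * 0.13 = 0.897
  Surface 2: 44.5 * 0.14 = 6.23
Formula: A = sum(Si * alpha_i)
A = 0.897 + 6.23
A = 7.13

7.13 sabins


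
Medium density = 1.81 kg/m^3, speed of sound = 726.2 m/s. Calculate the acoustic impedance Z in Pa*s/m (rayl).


Given values:
  rho = 1.81 kg/m^3
  c = 726.2 m/s
Formula: Z = rho * c
Z = 1.81 * 726.2
Z = 1314.42

1314.42 rayl


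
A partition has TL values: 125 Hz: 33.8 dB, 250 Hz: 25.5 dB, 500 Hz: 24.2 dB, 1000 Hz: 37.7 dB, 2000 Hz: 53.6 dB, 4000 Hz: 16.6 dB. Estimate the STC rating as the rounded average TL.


Given TL values at each frequency:
  125 Hz: 33.8 dB
  250 Hz: 25.5 dB
  500 Hz: 24.2 dB
  1000 Hz: 37.7 dB
  2000 Hz: 53.6 dB
  4000 Hz: 16.6 dB
Formula: STC ~ round(average of TL values)
Sum = 33.8 + 25.5 + 24.2 + 37.7 + 53.6 + 16.6 = 191.4
Average = 191.4 / 6 = 31.9
Rounded: 32

32


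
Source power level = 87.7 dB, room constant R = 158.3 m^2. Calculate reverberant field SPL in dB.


Given values:
  Lw = 87.7 dB, R = 158.3 m^2
Formula: SPL = Lw + 10 * log10(4 / R)
Compute 4 / R = 4 / 158.3 = 0.025268
Compute 10 * log10(0.025268) = -15.9743
SPL = 87.7 + (-15.9743) = 71.73

71.73 dB


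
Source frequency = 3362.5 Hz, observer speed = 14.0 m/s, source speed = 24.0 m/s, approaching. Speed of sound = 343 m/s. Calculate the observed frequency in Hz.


Given values:
  f_s = 3362.5 Hz, v_o = 14.0 m/s, v_s = 24.0 m/s
  Direction: approaching
Formula: f_o = f_s * (c + v_o) / (c - v_s)
Numerator: c + v_o = 343 + 14.0 = 357.0
Denominator: c - v_s = 343 - 24.0 = 319.0
f_o = 3362.5 * 357.0 / 319.0 = 3763.05

3763.05 Hz


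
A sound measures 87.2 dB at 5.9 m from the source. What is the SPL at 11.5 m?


Given values:
  SPL1 = 87.2 dB, r1 = 5.9 m, r2 = 11.5 m
Formula: SPL2 = SPL1 - 20 * log10(r2 / r1)
Compute ratio: r2 / r1 = 11.5 / 5.9 = 1.9492
Compute log10: log10(1.9492) = 0.289856
Compute drop: 20 * 0.289856 = 5.7971
SPL2 = 87.2 - 5.7971 = 81.4

81.4 dB


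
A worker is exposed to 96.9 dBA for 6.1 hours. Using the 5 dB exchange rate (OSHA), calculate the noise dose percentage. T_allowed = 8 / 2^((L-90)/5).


Given values:
  L = 96.9 dBA, T = 6.1 hours
Formula: T_allowed = 8 / 2^((L - 90) / 5)
Compute exponent: (96.9 - 90) / 5 = 1.38
Compute 2^(1.38) = 2.602684
T_allowed = 8 / 2.602684 = 3.07375 hours
Dose = (T / T_allowed) * 100
Dose = (6.1 / 3.07375) * 100 = 198.45

198.45 %


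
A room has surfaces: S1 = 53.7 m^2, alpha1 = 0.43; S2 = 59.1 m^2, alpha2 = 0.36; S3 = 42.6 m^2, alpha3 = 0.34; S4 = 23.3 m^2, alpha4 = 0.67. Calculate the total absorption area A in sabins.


Given surfaces:
  Surface 1: 53.7 * 0.43 = 23.091
  Surface 2: 59.1 * 0.36 = 21.276
  Surface 3: 42.6 * 0.34 = 14.484
  Surface 4: 23.3 * 0.67 = 15.611
Formula: A = sum(Si * alpha_i)
A = 23.091 + 21.276 + 14.484 + 15.611
A = 74.46

74.46 sabins


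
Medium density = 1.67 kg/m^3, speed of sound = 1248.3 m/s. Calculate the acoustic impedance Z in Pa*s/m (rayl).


Given values:
  rho = 1.67 kg/m^3
  c = 1248.3 m/s
Formula: Z = rho * c
Z = 1.67 * 1248.3
Z = 2084.66

2084.66 rayl


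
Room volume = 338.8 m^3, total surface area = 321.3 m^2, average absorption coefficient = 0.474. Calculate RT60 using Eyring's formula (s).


Given values:
  V = 338.8 m^3, S = 321.3 m^2, alpha = 0.474
Formula: RT60 = 0.161 * V / (-S * ln(1 - alpha))
Compute ln(1 - 0.474) = ln(0.526) = -0.642454
Denominator: -321.3 * -0.642454 = 206.4205
Numerator: 0.161 * 338.8 = 54.5468
RT60 = 54.5468 / 206.4205 = 0.264

0.264 s


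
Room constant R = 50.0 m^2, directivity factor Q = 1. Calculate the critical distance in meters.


Given values:
  R = 50.0 m^2, Q = 1
Formula: d_c = 0.141 * sqrt(Q * R)
Compute Q * R = 1 * 50.0 = 50.0
Compute sqrt(50.0) = 7.0711
d_c = 0.141 * 7.0711 = 0.997

0.997 m


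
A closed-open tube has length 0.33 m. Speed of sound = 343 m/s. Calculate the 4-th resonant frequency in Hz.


Given values:
  Tube type: closed-open, L = 0.33 m, c = 343 m/s, n = 4
Formula: f_n = (2n - 1) * c / (4 * L)
Compute 2n - 1 = 2*4 - 1 = 7
Compute 4 * L = 4 * 0.33 = 1.32
f = 7 * 343 / 1.32
f = 1818.94

1818.94 Hz


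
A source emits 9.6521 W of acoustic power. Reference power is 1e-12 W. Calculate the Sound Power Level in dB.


Given values:
  W = 9.6521 W
  W_ref = 1e-12 W
Formula: SWL = 10 * log10(W / W_ref)
Compute ratio: W / W_ref = 9652100000000
Compute log10: log10(9652100000000) = 12.984622
Multiply: SWL = 10 * 12.984622 = 129.85

129.85 dB


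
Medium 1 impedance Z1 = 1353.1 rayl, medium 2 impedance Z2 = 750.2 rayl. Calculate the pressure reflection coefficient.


Given values:
  Z1 = 1353.1 rayl, Z2 = 750.2 rayl
Formula: R = (Z2 - Z1) / (Z2 + Z1)
Numerator: Z2 - Z1 = 750.2 - 1353.1 = -602.9
Denominator: Z2 + Z1 = 750.2 + 1353.1 = 2103.3
R = -602.9 / 2103.3 = -0.2866

-0.2866


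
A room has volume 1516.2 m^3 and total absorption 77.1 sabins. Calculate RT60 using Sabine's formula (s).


Given values:
  V = 1516.2 m^3
  A = 77.1 sabins
Formula: RT60 = 0.161 * V / A
Numerator: 0.161 * 1516.2 = 244.1082
RT60 = 244.1082 / 77.1 = 3.166

3.166 s


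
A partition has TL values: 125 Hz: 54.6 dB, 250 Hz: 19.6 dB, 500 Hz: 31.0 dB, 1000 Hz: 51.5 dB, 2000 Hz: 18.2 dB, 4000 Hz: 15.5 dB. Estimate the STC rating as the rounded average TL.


Given TL values at each frequency:
  125 Hz: 54.6 dB
  250 Hz: 19.6 dB
  500 Hz: 31.0 dB
  1000 Hz: 51.5 dB
  2000 Hz: 18.2 dB
  4000 Hz: 15.5 dB
Formula: STC ~ round(average of TL values)
Sum = 54.6 + 19.6 + 31.0 + 51.5 + 18.2 + 15.5 = 190.4
Average = 190.4 / 6 = 31.73
Rounded: 32

32


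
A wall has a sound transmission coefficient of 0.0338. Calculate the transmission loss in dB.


Given values:
  tau = 0.0338
Formula: TL = 10 * log10(1 / tau)
Compute 1 / tau = 1 / 0.0338 = 29.5858
Compute log10(29.5858) = 1.471083
TL = 10 * 1.471083 = 14.71

14.71 dB


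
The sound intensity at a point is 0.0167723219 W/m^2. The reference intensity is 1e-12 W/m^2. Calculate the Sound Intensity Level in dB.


Given values:
  I = 0.0167723219 W/m^2
  I_ref = 1e-12 W/m^2
Formula: SIL = 10 * log10(I / I_ref)
Compute ratio: I / I_ref = 16772321900
Compute log10: log10(16772321900) = 10.224593
Multiply: SIL = 10 * 10.224593 = 102.25

102.25 dB


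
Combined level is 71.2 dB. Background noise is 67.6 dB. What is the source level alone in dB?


Given values:
  L_total = 71.2 dB, L_bg = 67.6 dB
Formula: L_source = 10 * log10(10^(L_total/10) - 10^(L_bg/10))
Convert to linear:
  10^(71.2/10) = 13182567.3856
  10^(67.6/10) = 5754399.3734
Difference: 13182567.3856 - 5754399.3734 = 7428168.0122
L_source = 10 * log10(7428168.0122) = 68.71

68.71 dB


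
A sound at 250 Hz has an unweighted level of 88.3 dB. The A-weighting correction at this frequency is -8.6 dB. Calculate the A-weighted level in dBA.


Given values:
  SPL = 88.3 dB
  A-weighting at 250 Hz = -8.6 dB
Formula: L_A = SPL + A_weight
L_A = 88.3 + (-8.6)
L_A = 79.7

79.7 dBA


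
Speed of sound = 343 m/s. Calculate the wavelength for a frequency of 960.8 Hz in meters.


Given values:
  c = 343 m/s, f = 960.8 Hz
Formula: lambda = c / f
lambda = 343 / 960.8
lambda = 0.357

0.357 m


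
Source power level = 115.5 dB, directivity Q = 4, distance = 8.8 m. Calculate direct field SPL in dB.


Given values:
  Lw = 115.5 dB, Q = 4, r = 8.8 m
Formula: SPL = Lw + 10 * log10(Q / (4 * pi * r^2))
Compute 4 * pi * r^2 = 4 * pi * 8.8^2 = 973.1397
Compute Q / denom = 4 / 973.1397 = 0.00411041
Compute 10 * log10(0.00411041) = -23.8611
SPL = 115.5 + (-23.8611) = 91.64

91.64 dB


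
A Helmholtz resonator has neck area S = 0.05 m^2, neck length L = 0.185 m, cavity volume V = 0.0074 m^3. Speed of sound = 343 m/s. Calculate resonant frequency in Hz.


Given values:
  S = 0.05 m^2, L = 0.185 m, V = 0.0074 m^3, c = 343 m/s
Formula: f = (c / (2*pi)) * sqrt(S / (V * L))
Compute V * L = 0.0074 * 0.185 = 0.001369
Compute S / (V * L) = 0.05 / 0.001369 = 36.523
Compute sqrt(36.523) = 6.043426
Compute c / (2*pi) = 343 / 6.283185 = 54.590148
f = 54.590148 * 6.043426 = 329.91

329.91 Hz


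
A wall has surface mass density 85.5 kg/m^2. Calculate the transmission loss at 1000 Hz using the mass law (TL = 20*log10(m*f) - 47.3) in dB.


Given values:
  m = 85.5 kg/m^2, f = 1000 Hz
Formula: TL = 20 * log10(m * f) - 47.3
Compute m * f = 85.5 * 1000 = 85500.0
Compute log10(85500.0) = 4.931966
Compute 20 * 4.931966 = 98.6393
TL = 98.6393 - 47.3 = 51.34

51.34 dB


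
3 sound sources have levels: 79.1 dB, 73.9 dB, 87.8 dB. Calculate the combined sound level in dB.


Formula: L_total = 10 * log10( sum(10^(Li/10)) )
  Source 1: 10^(79.1/10) = 81283051.6164
  Source 2: 10^(73.9/10) = 24547089.1569
  Source 3: 10^(87.8/10) = 602559586.0744
Sum of linear values = 708389726.8477
L_total = 10 * log10(708389726.8477) = 88.5

88.5 dB


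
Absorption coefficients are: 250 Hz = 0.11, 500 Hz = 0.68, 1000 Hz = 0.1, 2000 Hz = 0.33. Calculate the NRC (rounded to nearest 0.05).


Given values:
  a_250 = 0.11, a_500 = 0.68
  a_1000 = 0.1, a_2000 = 0.33
Formula: NRC = (a250 + a500 + a1000 + a2000) / 4
Sum = 0.11 + 0.68 + 0.1 + 0.33 = 1.22
NRC = 1.22 / 4 = 0.305
Rounded to nearest 0.05: 0.3

0.3


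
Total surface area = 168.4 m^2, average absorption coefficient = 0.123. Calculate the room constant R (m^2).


Given values:
  S = 168.4 m^2, alpha = 0.123
Formula: R = S * alpha / (1 - alpha)
Numerator: 168.4 * 0.123 = 20.7132
Denominator: 1 - 0.123 = 0.877
R = 20.7132 / 0.877 = 23.62

23.62 m^2


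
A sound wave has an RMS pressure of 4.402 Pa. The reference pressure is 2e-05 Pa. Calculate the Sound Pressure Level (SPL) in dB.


Given values:
  p = 4.402 Pa
  p_ref = 2e-05 Pa
Formula: SPL = 20 * log10(p / p_ref)
Compute ratio: p / p_ref = 4.402 / 2e-05 = 220100
Compute log10: log10(220100) = 5.34262
Multiply: SPL = 20 * 5.34262 = 106.85

106.85 dB


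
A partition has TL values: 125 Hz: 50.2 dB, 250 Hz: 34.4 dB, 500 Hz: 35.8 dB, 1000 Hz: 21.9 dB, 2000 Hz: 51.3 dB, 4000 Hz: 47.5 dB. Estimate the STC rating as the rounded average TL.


Given TL values at each frequency:
  125 Hz: 50.2 dB
  250 Hz: 34.4 dB
  500 Hz: 35.8 dB
  1000 Hz: 21.9 dB
  2000 Hz: 51.3 dB
  4000 Hz: 47.5 dB
Formula: STC ~ round(average of TL values)
Sum = 50.2 + 34.4 + 35.8 + 21.9 + 51.3 + 47.5 = 241.1
Average = 241.1 / 6 = 40.18
Rounded: 40

40


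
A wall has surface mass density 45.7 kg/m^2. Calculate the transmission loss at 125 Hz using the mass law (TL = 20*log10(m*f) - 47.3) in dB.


Given values:
  m = 45.7 kg/m^2, f = 125 Hz
Formula: TL = 20 * log10(m * f) - 47.3
Compute m * f = 45.7 * 125 = 5712.5
Compute log10(5712.5) = 3.756826
Compute 20 * 3.756826 = 75.1365
TL = 75.1365 - 47.3 = 27.84

27.84 dB


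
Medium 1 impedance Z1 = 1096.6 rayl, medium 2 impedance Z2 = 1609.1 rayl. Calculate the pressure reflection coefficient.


Given values:
  Z1 = 1096.6 rayl, Z2 = 1609.1 rayl
Formula: R = (Z2 - Z1) / (Z2 + Z1)
Numerator: Z2 - Z1 = 1609.1 - 1096.6 = 512.5
Denominator: Z2 + Z1 = 1609.1 + 1096.6 = 2705.7
R = 512.5 / 2705.7 = 0.1894

0.1894


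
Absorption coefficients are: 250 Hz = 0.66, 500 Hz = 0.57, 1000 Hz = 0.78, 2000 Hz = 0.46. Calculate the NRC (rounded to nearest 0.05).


Given values:
  a_250 = 0.66, a_500 = 0.57
  a_1000 = 0.78, a_2000 = 0.46
Formula: NRC = (a250 + a500 + a1000 + a2000) / 4
Sum = 0.66 + 0.57 + 0.78 + 0.46 = 2.47
NRC = 2.47 / 4 = 0.6175
Rounded to nearest 0.05: 0.6

0.6


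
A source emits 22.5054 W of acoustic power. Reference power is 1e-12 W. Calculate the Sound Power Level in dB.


Given values:
  W = 22.5054 W
  W_ref = 1e-12 W
Formula: SWL = 10 * log10(W / W_ref)
Compute ratio: W / W_ref = 22505400000000
Compute log10: log10(22505400000000) = 13.352287
Multiply: SWL = 10 * 13.352287 = 133.52

133.52 dB


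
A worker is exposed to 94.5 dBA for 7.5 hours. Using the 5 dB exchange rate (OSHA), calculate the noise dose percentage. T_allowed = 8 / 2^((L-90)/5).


Given values:
  L = 94.5 dBA, T = 7.5 hours
Formula: T_allowed = 8 / 2^((L - 90) / 5)
Compute exponent: (94.5 - 90) / 5 = 0.9
Compute 2^(0.9) = 1.866066
T_allowed = 8 / 1.866066 = 4.287094 hours
Dose = (T / T_allowed) * 100
Dose = (7.5 / 4.287094) * 100 = 174.94

174.94 %


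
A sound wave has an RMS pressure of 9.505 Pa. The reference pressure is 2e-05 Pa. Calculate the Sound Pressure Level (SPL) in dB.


Given values:
  p = 9.505 Pa
  p_ref = 2e-05 Pa
Formula: SPL = 20 * log10(p / p_ref)
Compute ratio: p / p_ref = 9.505 / 2e-05 = 475250
Compute log10: log10(475250) = 5.676922
Multiply: SPL = 20 * 5.676922 = 113.54

113.54 dB


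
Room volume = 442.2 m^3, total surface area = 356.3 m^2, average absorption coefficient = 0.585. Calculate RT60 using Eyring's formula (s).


Given values:
  V = 442.2 m^3, S = 356.3 m^2, alpha = 0.585
Formula: RT60 = 0.161 * V / (-S * ln(1 - alpha))
Compute ln(1 - 0.585) = ln(0.415) = -0.879477
Denominator: -356.3 * -0.879477 = 313.3577
Numerator: 0.161 * 442.2 = 71.1942
RT60 = 71.1942 / 313.3577 = 0.227

0.227 s


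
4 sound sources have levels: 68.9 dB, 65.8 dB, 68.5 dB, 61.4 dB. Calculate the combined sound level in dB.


Formula: L_total = 10 * log10( sum(10^(Li/10)) )
  Source 1: 10^(68.9/10) = 7762471.1663
  Source 2: 10^(65.8/10) = 3801893.9632
  Source 3: 10^(68.5/10) = 7079457.8438
  Source 4: 10^(61.4/10) = 1380384.2646
Sum of linear values = 20024207.2379
L_total = 10 * log10(20024207.2379) = 73.02

73.02 dB


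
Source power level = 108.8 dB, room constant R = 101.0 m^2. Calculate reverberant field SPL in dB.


Given values:
  Lw = 108.8 dB, R = 101.0 m^2
Formula: SPL = Lw + 10 * log10(4 / R)
Compute 4 / R = 4 / 101.0 = 0.039604
Compute 10 * log10(0.039604) = -14.0226
SPL = 108.8 + (-14.0226) = 94.78

94.78 dB


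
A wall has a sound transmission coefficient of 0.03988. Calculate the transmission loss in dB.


Given values:
  tau = 0.03988
Formula: TL = 10 * log10(1 / tau)
Compute 1 / tau = 1 / 0.03988 = 25.0752
Compute log10(25.0752) = 1.399244
TL = 10 * 1.399244 = 13.99

13.99 dB


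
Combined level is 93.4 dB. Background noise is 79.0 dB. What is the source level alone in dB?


Given values:
  L_total = 93.4 dB, L_bg = 79.0 dB
Formula: L_source = 10 * log10(10^(L_total/10) - 10^(L_bg/10))
Convert to linear:
  10^(93.4/10) = 2187761623.9496
  10^(79.0/10) = 79432823.4724
Difference: 2187761623.9496 - 79432823.4724 = 2108328800.4772
L_source = 10 * log10(2108328800.4772) = 93.24

93.24 dB
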